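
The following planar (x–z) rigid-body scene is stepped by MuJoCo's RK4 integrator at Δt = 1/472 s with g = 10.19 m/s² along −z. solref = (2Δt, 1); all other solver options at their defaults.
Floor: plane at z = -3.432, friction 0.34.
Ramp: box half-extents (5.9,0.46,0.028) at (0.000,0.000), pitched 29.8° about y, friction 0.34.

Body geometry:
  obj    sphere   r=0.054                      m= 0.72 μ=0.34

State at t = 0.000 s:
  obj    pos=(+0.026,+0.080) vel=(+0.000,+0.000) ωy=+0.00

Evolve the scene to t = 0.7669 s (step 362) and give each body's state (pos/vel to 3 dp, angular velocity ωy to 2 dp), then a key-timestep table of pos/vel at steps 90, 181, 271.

State at t = 0.7669 s:
  obj    pos=(+0.949,-0.449) vel=(+2.407,-1.379) ωy=+51.37

Key-timestep trajectory:
   step    t(s)  obj.x    obj.z    obj.vx   obj.vz 
     90  0.1907   +0.083  +0.047  +0.599  -0.343
    181  0.3835   +0.257  -0.053  +1.204  -0.689
    271  0.5742   +0.543  -0.217  +1.802  -1.032


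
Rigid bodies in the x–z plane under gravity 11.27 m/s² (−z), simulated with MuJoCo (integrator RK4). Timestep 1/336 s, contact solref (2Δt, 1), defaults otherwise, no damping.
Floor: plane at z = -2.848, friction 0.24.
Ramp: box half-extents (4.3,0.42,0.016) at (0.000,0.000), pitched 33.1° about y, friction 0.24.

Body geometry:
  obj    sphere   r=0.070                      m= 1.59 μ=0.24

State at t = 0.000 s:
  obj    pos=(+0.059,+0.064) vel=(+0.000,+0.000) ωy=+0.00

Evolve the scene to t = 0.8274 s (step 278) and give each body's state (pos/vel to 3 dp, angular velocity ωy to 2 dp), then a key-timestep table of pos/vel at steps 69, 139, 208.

State at t = 0.8274 s:
  obj    pos=(+1.320,-0.758) vel=(+3.047,-1.986) ωy=+51.95

Key-timestep trajectory:
   step    t(s)  obj.x    obj.z    obj.vx   obj.vz 
     69  0.2054   +0.137  +0.013  +0.756  -0.493
    139  0.4137   +0.374  -0.141  +1.524  -0.993
    208  0.6190   +0.765  -0.396  +2.280  -1.486


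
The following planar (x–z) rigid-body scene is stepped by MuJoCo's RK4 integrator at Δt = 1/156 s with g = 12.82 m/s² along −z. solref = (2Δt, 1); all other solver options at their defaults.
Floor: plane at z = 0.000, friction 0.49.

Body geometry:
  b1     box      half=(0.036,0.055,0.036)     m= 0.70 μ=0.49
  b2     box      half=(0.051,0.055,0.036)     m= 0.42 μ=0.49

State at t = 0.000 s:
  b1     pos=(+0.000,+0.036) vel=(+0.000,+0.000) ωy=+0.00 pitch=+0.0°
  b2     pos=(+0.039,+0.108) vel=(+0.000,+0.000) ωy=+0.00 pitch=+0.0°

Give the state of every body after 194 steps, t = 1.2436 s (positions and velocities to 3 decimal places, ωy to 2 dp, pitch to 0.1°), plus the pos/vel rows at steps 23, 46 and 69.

State at t = 1.2436 s:
  b1     pos=(+0.000,+0.036) vel=(+0.000,+0.000) ωy=+0.00 pitch=+0.0°
  b2     pos=(+0.088,+0.051) vel=(+0.000,+0.000) ωy=+0.00 pitch=+90.0°

Key-timestep trajectory:
   step    t(s)  b1.x    b1.z    b1.vx   b1.vz   b2.x    b2.z    b2.vx   b2.vz 
     23  0.1474   +0.000  +0.036  +0.000  +0.000   +0.047  +0.106  +0.134  -0.039
     46  0.2949   +0.000  +0.036  +0.000  +0.000   +0.085  +0.051  +0.583  -0.542
     69  0.4423   +0.000  +0.036  +0.000  +0.000   +0.086  +0.050  -0.128  +0.023


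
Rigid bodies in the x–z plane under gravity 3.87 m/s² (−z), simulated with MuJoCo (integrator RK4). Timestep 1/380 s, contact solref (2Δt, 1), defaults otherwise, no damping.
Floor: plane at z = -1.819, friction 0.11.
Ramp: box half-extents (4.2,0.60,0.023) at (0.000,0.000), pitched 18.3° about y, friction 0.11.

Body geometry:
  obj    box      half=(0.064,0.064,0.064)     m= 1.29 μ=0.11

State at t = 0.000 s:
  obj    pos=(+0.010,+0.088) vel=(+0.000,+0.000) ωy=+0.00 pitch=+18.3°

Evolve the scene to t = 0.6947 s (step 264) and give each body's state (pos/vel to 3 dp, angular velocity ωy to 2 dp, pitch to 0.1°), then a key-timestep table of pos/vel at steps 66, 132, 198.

State at t = 0.6947 s:
  obj    pos=(+0.196,+0.027) vel=(+0.535,-0.179) ωy=+0.00 pitch=+18.3°

Key-timestep trajectory:
   step    t(s)  obj.x    obj.z    obj.vx   obj.vz 
     66  0.1737   +0.022  +0.084  +0.132  -0.051
    132  0.3474   +0.057  +0.073  +0.266  -0.097
    198  0.5211   +0.115  +0.054  +0.399  -0.145


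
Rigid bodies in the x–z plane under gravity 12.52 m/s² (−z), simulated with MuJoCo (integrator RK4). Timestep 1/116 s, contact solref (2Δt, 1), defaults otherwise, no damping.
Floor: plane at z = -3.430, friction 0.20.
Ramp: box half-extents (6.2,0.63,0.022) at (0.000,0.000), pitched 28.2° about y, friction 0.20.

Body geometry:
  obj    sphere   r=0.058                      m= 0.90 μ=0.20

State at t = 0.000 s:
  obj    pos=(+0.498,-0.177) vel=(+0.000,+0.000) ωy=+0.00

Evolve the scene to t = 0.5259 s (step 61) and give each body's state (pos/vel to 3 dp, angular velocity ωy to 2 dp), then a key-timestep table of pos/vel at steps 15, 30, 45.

State at t = 0.5259 s:
  obj    pos=(+1.013,-0.453) vel=(+1.959,-1.050) ωy=+38.28

Key-timestep trajectory:
   step    t(s)  obj.x    obj.z    obj.vx   obj.vz 
     15  0.1293   +0.529  -0.193  +0.482  -0.258
     30  0.2586   +0.623  -0.243  +0.964  -0.517
     45  0.3879   +0.779  -0.327  +1.445  -0.775


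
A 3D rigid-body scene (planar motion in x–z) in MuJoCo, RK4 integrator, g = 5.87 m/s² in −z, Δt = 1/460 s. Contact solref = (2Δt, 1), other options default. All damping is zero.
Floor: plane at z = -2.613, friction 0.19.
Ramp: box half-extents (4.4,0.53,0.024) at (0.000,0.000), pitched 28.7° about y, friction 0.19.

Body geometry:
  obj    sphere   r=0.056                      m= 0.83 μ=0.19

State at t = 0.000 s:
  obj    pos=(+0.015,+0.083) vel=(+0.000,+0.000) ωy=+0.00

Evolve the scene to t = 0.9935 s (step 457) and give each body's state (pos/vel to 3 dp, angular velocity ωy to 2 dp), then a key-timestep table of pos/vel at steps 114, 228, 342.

State at t = 0.9935 s:
  obj    pos=(+0.887,-0.394) vel=(+1.755,-0.961) ωy=+35.72

Key-timestep trajectory:
   step    t(s)  obj.x    obj.z    obj.vx   obj.vz 
    114  0.2478   +0.069  +0.053  +0.438  -0.240
    228  0.4957   +0.232  -0.036  +0.875  -0.479
    342  0.7435   +0.503  -0.184  +1.313  -0.719


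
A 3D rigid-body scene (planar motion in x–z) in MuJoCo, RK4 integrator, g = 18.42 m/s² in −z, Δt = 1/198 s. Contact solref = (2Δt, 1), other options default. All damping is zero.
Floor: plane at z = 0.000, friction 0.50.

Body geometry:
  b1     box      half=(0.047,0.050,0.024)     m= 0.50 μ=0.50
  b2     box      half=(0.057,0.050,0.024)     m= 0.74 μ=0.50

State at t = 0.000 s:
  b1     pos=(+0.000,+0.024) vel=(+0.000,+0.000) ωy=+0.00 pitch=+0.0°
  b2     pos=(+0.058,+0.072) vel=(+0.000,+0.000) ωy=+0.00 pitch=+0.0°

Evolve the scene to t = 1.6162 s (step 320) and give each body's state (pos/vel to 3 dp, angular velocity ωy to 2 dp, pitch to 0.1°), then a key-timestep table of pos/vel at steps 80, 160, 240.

State at t = 1.6162 s:
  b1     pos=(-0.002,+0.024) vel=(-0.001,+0.000) ωy=+0.00 pitch=+0.0°
  b2     pos=(+0.071,+0.057) vel=(+0.000,+0.000) ωy=-0.02 pitch=+44.0°

Key-timestep trajectory:
   step    t(s)  b1.x    b1.z    b1.vx   b1.vz   b2.x    b2.z    b2.vx   b2.vz 
     80  0.4040   -0.001  +0.024  -0.001  +0.000   +0.071  +0.057  +0.000  +0.000
    160  0.8081   -0.001  +0.024  -0.001  +0.000   +0.071  +0.057  +0.000  +0.000
    240  1.2121   -0.002  +0.024  -0.001  +0.000   +0.071  +0.057  +0.000  +0.000


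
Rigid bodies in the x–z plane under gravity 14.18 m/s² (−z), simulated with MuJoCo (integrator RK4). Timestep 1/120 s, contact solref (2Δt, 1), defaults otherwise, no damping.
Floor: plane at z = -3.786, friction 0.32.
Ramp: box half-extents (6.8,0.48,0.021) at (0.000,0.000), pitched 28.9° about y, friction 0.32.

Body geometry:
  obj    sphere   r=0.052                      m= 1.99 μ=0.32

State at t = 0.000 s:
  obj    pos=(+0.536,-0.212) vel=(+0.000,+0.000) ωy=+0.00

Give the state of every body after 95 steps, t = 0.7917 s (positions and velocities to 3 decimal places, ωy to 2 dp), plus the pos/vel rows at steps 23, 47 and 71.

State at t = 0.7917 s:
  obj    pos=(+1.879,-0.954) vel=(+3.392,-1.873) ωy=+74.49

Key-timestep trajectory:
   step    t(s)  obj.x    obj.z    obj.vx   obj.vz 
     23  0.1917   +0.615  -0.256  +0.821  -0.453
     47  0.3917   +0.865  -0.394  +1.678  -0.926
     71  0.5917   +1.286  -0.627  +2.535  -1.400


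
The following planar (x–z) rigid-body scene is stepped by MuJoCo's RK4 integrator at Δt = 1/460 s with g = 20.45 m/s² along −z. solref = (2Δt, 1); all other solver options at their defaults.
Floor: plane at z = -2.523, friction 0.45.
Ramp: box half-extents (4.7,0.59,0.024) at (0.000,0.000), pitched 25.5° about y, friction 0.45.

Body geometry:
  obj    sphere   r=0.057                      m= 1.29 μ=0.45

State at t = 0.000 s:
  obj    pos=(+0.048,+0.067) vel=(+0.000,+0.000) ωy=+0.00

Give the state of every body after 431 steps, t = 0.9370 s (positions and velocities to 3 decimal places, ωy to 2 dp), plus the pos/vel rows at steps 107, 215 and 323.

State at t = 0.9370 s:
  obj    pos=(+2.539,-1.122) vel=(+5.318,-2.537) ωy=+103.36

Key-timestep trajectory:
   step    t(s)  obj.x    obj.z    obj.vx   obj.vz 
    107  0.2326   +0.202  -0.006  +1.320  -0.630
    215  0.4674   +0.668  -0.229  +2.653  -1.265
    323  0.7022   +1.447  -0.601  +3.986  -1.901


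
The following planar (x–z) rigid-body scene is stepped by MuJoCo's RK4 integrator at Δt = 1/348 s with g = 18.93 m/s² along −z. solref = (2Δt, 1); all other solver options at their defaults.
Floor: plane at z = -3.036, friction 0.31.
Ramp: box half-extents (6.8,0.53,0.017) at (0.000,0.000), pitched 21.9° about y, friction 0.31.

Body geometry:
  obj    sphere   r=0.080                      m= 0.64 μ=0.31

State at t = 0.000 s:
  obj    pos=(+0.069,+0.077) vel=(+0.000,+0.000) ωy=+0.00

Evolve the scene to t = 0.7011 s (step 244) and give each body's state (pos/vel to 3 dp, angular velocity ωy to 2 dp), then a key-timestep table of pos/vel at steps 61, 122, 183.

State at t = 0.7011 s:
  obj    pos=(+1.219,-0.386) vel=(+3.281,-1.319) ωy=+44.20

Key-timestep trajectory:
   step    t(s)  obj.x    obj.z    obj.vx   obj.vz 
     61  0.1753   +0.141  +0.048  +0.820  -0.330
    122  0.3506   +0.357  -0.039  +1.641  -0.660
    183  0.5259   +0.716  -0.183  +2.461  -0.989


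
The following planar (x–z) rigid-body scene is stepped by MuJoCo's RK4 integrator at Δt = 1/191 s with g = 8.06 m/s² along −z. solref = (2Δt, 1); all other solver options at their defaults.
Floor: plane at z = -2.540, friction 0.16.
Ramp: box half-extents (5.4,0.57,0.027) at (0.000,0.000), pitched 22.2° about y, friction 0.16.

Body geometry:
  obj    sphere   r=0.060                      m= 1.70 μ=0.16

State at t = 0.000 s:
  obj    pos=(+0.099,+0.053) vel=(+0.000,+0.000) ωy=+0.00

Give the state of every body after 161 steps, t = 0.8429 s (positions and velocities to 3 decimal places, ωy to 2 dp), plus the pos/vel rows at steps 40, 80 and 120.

State at t = 0.8429 s:
  obj    pos=(+0.815,-0.239) vel=(+1.698,-0.693) ωy=+30.55

Key-timestep trajectory:
   step    t(s)  obj.x    obj.z    obj.vx   obj.vz 
     40  0.2094   +0.143  +0.035  +0.422  -0.172
     80  0.4188   +0.276  -0.019  +0.844  -0.344
    120  0.6283   +0.497  -0.109  +1.266  -0.516


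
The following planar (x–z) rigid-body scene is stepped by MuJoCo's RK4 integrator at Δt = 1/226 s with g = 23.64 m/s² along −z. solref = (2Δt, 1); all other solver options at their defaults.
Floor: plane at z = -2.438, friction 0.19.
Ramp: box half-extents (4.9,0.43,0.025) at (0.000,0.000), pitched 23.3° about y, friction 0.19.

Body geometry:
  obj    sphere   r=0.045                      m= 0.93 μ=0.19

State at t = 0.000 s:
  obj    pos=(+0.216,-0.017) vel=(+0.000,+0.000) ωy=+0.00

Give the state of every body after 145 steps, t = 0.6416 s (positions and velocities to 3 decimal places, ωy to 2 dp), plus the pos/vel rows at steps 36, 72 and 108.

State at t = 0.6416 s:
  obj    pos=(+1.479,-0.561) vel=(+3.936,-1.695) ωy=+95.20

Key-timestep trajectory:
   step    t(s)  obj.x    obj.z    obj.vx   obj.vz 
     36  0.1593   +0.294  -0.050  +0.978  -0.421
     72  0.3186   +0.528  -0.151  +1.955  -0.842
    108  0.4779   +0.917  -0.319  +2.932  -1.263


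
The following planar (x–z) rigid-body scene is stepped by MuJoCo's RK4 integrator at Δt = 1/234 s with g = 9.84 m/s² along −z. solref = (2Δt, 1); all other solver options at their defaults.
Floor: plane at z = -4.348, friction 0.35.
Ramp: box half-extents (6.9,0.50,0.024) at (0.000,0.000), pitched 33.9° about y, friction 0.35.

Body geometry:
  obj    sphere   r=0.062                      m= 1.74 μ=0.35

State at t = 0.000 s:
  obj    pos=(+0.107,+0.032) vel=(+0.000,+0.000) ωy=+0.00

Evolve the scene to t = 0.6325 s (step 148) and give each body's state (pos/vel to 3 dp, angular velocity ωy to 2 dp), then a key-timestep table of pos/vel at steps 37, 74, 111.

State at t = 0.6325 s:
  obj    pos=(+0.758,-0.406) vel=(+2.058,-1.383) ωy=+39.98

Key-timestep trajectory:
   step    t(s)  obj.x    obj.z    obj.vx   obj.vz 
     37  0.1581   +0.148  +0.004  +0.515  -0.346
     74  0.3162   +0.270  -0.078  +1.029  -0.692
    111  0.4744   +0.473  -0.214  +1.544  -1.037


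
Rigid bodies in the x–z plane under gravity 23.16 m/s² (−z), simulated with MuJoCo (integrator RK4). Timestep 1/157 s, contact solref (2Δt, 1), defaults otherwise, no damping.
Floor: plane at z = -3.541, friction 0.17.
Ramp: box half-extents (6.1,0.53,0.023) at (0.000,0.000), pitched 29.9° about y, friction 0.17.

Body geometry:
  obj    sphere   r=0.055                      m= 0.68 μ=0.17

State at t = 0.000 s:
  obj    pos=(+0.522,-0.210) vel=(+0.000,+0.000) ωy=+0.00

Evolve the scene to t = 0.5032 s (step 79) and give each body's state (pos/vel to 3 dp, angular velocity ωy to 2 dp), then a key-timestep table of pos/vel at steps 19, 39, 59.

State at t = 0.5032 s:
  obj    pos=(+1.427,-0.731) vel=(+3.598,-2.069) ωy=+75.38

Key-timestep trajectory:
   step    t(s)  obj.x    obj.z    obj.vx   obj.vz 
     19  0.1210   +0.574  -0.240  +0.866  -0.498
     39  0.2484   +0.743  -0.337  +1.777  -1.022
     59  0.3758   +1.027  -0.501  +2.687  -1.545


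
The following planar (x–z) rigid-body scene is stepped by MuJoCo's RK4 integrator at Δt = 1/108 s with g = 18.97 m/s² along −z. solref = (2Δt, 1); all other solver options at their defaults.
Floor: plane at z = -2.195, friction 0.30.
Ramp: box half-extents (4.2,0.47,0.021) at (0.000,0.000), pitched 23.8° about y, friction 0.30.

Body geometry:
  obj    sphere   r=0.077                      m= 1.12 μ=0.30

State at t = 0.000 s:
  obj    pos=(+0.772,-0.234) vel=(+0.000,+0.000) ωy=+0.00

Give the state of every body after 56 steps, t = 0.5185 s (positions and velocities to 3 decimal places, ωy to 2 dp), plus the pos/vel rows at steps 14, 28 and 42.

State at t = 0.5185 s:
  obj    pos=(+1.445,-0.530) vel=(+2.594,-1.144) ωy=+36.80

Key-timestep trajectory:
   step    t(s)  obj.x    obj.z    obj.vx   obj.vz 
     14  0.1296   +0.814  -0.252  +0.649  -0.286
     28  0.2593   +0.940  -0.308  +1.297  -0.572
     42  0.3889   +1.151  -0.400  +1.946  -0.858


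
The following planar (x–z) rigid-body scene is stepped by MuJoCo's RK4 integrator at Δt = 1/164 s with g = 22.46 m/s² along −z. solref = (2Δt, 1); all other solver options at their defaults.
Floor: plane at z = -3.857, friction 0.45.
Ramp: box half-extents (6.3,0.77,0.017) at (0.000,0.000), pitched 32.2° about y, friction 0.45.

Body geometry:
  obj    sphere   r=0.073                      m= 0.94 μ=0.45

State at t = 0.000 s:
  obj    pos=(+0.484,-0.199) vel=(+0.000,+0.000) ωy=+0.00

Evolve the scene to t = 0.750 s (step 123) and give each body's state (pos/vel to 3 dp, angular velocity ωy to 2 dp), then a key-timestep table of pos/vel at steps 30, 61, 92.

State at t = 0.750 s:
  obj    pos=(+2.519,-1.480) vel=(+5.425,-3.416) ωy=+87.81

Key-timestep trajectory:
   step    t(s)  obj.x    obj.z    obj.vx   obj.vz 
     30  0.1829   +0.605  -0.275  +1.324  -0.833
     61  0.3720   +0.985  -0.514  +2.691  -1.694
     92  0.5610   +1.623  -0.915  +4.058  -2.555


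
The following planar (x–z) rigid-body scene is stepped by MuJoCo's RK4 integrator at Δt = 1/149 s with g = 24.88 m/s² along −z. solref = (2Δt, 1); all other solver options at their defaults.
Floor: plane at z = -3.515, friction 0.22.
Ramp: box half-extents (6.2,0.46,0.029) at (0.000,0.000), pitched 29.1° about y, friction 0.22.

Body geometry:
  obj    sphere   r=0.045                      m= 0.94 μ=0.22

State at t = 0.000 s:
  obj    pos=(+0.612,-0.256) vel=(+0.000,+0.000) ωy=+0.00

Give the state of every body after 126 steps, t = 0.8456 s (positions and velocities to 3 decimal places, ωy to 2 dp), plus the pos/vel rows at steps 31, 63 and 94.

State at t = 0.8456 s:
  obj    pos=(+3.313,-1.759) vel=(+6.387,-3.555) ωy=+162.35

Key-timestep trajectory:
   step    t(s)  obj.x    obj.z    obj.vx   obj.vz 
     31  0.2081   +0.776  -0.347  +1.572  -0.875
     63  0.4228   +1.287  -0.632  +3.194  -1.778
     94  0.6309   +2.115  -1.093  +4.765  -2.652


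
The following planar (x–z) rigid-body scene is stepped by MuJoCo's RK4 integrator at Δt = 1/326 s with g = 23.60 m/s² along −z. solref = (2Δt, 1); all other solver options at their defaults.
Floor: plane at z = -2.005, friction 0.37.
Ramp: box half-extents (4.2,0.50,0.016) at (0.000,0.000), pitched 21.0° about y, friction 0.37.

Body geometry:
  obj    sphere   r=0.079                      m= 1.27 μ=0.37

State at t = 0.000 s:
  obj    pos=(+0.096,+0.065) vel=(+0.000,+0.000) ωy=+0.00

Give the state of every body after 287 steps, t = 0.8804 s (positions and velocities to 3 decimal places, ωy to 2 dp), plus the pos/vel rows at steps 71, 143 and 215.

State at t = 0.8804 s:
  obj    pos=(+2.282,-0.774) vel=(+4.965,-1.906) ωy=+67.31

Key-timestep trajectory:
   step    t(s)  obj.x    obj.z    obj.vx   obj.vz 
     71  0.2178   +0.230  +0.014  +1.228  -0.472
    143  0.4387   +0.639  -0.143  +2.474  -0.950
    215  0.6595   +1.323  -0.406  +3.720  -1.428


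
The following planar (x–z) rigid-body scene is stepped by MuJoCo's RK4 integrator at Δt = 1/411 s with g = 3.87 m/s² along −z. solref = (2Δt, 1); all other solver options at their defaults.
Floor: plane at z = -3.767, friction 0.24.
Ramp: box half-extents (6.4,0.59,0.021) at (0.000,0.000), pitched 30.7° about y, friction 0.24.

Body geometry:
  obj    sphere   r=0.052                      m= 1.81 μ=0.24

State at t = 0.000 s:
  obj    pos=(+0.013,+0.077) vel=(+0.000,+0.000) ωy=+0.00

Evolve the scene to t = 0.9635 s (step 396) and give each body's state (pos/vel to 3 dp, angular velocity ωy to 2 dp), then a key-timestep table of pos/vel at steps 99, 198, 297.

State at t = 0.9635 s:
  obj    pos=(+0.576,-0.257) vel=(+1.169,-0.694) ωy=+26.15

Key-timestep trajectory:
   step    t(s)  obj.x    obj.z    obj.vx   obj.vz 
     99  0.2409   +0.048  +0.056  +0.292  -0.174
    198  0.4818   +0.154  -0.006  +0.585  -0.347
    297  0.7226   +0.330  -0.111  +0.877  -0.521


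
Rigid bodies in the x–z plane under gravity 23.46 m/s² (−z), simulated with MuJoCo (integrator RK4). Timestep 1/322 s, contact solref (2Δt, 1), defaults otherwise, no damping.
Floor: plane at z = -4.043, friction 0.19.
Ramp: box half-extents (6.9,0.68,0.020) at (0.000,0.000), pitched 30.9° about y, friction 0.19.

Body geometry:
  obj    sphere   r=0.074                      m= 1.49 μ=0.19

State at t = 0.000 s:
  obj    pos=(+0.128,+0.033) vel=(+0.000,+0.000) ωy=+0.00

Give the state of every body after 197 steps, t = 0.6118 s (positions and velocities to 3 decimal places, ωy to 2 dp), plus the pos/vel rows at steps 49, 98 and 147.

State at t = 0.6118 s:
  obj    pos=(+1.510,-0.794) vel=(+4.518,-2.704) ωy=+71.12

Key-timestep trajectory:
   step    t(s)  obj.x    obj.z    obj.vx   obj.vz 
     49  0.1522   +0.214  -0.018  +1.124  -0.673
     98  0.3043   +0.470  -0.172  +2.248  -1.345
    147  0.4565   +0.898  -0.428  +3.371  -2.018


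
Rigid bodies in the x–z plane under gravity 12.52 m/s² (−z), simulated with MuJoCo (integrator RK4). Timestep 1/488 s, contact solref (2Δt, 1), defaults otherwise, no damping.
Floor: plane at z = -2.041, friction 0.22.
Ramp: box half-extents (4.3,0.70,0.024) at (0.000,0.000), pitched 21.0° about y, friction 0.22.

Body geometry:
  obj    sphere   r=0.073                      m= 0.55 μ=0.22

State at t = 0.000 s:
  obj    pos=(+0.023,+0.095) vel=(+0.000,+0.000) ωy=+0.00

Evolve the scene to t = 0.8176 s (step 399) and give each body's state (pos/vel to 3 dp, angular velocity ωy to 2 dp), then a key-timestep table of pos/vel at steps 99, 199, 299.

State at t = 0.8176 s:
  obj    pos=(+1.023,-0.289) vel=(+2.446,-0.939) ωy=+35.89

Key-timestep trajectory:
   step    t(s)  obj.x    obj.z    obj.vx   obj.vz 
     99  0.2029   +0.085  +0.071  +0.607  -0.233
    199  0.4078   +0.272  +0.000  +1.220  -0.468
    299  0.6127   +0.585  -0.121  +1.833  -0.704


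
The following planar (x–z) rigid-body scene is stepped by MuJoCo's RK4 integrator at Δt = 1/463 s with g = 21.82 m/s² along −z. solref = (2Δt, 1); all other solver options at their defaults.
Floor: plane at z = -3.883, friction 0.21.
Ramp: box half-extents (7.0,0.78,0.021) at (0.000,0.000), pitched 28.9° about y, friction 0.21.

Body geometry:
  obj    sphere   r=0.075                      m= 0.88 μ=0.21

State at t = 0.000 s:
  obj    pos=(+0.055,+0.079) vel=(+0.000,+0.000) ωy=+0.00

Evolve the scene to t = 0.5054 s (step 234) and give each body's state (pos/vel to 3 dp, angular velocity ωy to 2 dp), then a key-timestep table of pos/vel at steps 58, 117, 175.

State at t = 0.5054 s:
  obj    pos=(+0.897,-0.386) vel=(+3.333,-1.840) ωy=+50.75

Key-timestep trajectory:
   step    t(s)  obj.x    obj.z    obj.vx   obj.vz 
     58  0.1253   +0.107  +0.051  +0.826  -0.456
    117  0.2527   +0.266  -0.037  +1.667  -0.920
    175  0.3780   +0.526  -0.181  +2.493  -1.376


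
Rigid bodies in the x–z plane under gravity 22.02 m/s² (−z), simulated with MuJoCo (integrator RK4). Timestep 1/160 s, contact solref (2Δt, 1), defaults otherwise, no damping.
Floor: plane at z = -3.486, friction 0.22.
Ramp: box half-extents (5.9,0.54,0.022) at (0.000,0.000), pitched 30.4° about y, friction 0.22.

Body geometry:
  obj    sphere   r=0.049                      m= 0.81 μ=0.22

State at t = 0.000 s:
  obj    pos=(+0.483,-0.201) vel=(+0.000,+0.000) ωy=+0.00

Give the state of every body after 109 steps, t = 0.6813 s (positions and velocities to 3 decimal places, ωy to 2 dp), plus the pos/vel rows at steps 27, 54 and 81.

State at t = 0.6813 s:
  obj    pos=(+2.076,-1.136) vel=(+4.677,-2.744) ωy=+110.60

Key-timestep trajectory:
   step    t(s)  obj.x    obj.z    obj.vx   obj.vz 
     27  0.1688   +0.581  -0.258  +1.159  -0.680
     54  0.3375   +0.874  -0.431  +2.318  -1.360
     81  0.5062   +1.363  -0.717  +3.476  -2.039


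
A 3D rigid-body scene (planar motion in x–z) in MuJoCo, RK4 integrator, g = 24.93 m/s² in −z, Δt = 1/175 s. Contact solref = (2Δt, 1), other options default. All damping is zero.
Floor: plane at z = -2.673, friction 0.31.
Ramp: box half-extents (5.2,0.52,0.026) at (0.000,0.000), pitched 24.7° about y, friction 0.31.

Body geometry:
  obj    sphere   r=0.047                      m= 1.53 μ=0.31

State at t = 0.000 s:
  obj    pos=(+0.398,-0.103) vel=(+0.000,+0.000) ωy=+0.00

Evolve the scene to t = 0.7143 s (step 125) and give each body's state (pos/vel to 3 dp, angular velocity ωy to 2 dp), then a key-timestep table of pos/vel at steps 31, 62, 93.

State at t = 0.7143 s:
  obj    pos=(+2.123,-0.896) vel=(+4.829,-2.221) ωy=+113.06

Key-timestep trajectory:
   step    t(s)  obj.x    obj.z    obj.vx   obj.vz 
     31  0.1771   +0.504  -0.152  +1.198  -0.551
     62  0.3543   +0.822  -0.298  +2.395  -1.102
     93  0.5314   +1.353  -0.542  +3.593  -1.652


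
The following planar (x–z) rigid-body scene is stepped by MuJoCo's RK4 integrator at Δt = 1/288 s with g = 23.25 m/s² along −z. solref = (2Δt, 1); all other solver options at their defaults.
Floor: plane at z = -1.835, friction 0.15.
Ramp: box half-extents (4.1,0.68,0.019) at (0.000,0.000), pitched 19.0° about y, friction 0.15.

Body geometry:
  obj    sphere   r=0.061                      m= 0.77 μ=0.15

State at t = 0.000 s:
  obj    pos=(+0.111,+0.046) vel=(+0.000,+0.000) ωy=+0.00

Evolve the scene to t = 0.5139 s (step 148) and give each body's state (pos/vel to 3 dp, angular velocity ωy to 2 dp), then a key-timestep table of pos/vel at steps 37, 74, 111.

State at t = 0.5139 s:
  obj    pos=(+0.786,-0.186) vel=(+2.627,-0.905) ωy=+45.53

Key-timestep trajectory:
   step    t(s)  obj.x    obj.z    obj.vx   obj.vz 
     37  0.1285   +0.153  +0.032  +0.657  -0.226
     74  0.2569   +0.280  -0.012  +1.314  -0.452
    111  0.3854   +0.491  -0.084  +1.971  -0.679


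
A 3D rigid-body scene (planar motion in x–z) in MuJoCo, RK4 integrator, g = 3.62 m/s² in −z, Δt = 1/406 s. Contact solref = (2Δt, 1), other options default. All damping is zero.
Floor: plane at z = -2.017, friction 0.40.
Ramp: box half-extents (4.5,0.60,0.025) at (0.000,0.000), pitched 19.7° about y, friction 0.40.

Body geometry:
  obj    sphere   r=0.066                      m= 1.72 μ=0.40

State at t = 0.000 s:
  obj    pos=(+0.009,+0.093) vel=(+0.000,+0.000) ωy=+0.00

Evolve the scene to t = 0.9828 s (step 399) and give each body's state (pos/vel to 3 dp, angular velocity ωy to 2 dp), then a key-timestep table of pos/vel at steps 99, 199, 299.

State at t = 0.9828 s:
  obj    pos=(+0.405,-0.049) vel=(+0.806,-0.289) ωy=+12.98

Key-timestep trajectory:
   step    t(s)  obj.x    obj.z    obj.vx   obj.vz 
     99  0.2438   +0.034  +0.085  +0.200  -0.072
    199  0.4901   +0.108  +0.058  +0.402  -0.144
    299  0.7365   +0.232  +0.014  +0.604  -0.216


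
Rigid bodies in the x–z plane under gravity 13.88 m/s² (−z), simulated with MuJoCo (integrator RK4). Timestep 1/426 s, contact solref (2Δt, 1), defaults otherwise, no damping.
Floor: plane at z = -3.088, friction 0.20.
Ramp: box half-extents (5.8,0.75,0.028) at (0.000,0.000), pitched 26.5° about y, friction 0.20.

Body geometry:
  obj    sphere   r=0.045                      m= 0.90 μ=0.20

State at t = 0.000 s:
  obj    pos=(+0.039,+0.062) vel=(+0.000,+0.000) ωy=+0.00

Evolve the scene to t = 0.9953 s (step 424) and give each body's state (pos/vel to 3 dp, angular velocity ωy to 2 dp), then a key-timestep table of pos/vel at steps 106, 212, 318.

State at t = 0.9953 s:
  obj    pos=(+2.000,-0.916) vel=(+3.941,-1.965) ωy=+97.83

Key-timestep trajectory:
   step    t(s)  obj.x    obj.z    obj.vx   obj.vz 
    106  0.2488   +0.162  +0.001  +0.985  -0.491
    212  0.4977   +0.529  -0.182  +1.970  -0.982
    318  0.7465   +1.142  -0.488  +2.955  -1.474


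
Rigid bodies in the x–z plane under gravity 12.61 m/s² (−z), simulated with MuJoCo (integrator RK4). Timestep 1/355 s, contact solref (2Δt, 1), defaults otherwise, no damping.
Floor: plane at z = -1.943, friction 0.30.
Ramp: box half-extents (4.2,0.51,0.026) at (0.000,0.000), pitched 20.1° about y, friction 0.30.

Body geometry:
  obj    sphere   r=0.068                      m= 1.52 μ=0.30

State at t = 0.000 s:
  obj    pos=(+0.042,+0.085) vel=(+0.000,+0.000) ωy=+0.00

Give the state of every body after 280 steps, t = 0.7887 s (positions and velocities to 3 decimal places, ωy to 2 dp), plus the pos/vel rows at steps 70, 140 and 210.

State at t = 0.7887 s:
  obj    pos=(+0.946,-0.246) vel=(+2.293,-0.839) ωy=+35.90

Key-timestep trajectory:
   step    t(s)  obj.x    obj.z    obj.vx   obj.vz 
     70  0.1972   +0.098  +0.064  +0.573  -0.210
    140  0.3944   +0.268  +0.002  +1.146  -0.420
    210  0.5915   +0.551  -0.101  +1.720  -0.629


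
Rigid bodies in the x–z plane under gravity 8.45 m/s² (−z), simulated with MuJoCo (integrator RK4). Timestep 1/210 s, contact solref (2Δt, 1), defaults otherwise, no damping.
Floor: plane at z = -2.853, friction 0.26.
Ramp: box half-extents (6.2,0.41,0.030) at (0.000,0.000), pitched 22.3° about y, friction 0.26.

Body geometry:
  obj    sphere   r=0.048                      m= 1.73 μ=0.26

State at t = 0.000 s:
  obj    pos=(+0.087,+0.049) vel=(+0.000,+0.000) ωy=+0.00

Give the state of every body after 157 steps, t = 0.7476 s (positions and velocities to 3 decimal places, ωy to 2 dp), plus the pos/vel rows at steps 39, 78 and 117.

State at t = 0.7476 s:
  obj    pos=(+0.679,-0.194) vel=(+1.584,-0.650) ωy=+35.66

Key-timestep trajectory:
   step    t(s)  obj.x    obj.z    obj.vx   obj.vz 
     39  0.1857   +0.123  +0.034  +0.394  -0.161
     78  0.3714   +0.233  -0.011  +0.787  -0.323
    117  0.5571   +0.416  -0.086  +1.181  -0.484


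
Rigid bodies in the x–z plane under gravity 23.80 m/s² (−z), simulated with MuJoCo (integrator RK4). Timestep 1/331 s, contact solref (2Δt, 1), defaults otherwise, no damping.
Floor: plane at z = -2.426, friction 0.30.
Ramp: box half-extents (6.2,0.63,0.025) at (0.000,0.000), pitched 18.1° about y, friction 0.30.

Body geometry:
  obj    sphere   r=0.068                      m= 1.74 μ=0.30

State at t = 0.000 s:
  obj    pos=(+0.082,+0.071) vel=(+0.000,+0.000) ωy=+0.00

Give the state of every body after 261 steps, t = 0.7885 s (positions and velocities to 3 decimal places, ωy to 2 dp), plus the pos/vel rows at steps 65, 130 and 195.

State at t = 0.7885 s:
  obj    pos=(+1.643,-0.439) vel=(+3.959,-1.294) ωy=+61.24

Key-timestep trajectory:
   step    t(s)  obj.x    obj.z    obj.vx   obj.vz 
     65  0.1964   +0.179  +0.039  +0.986  -0.322
    130  0.3927   +0.469  -0.056  +1.972  -0.644
    195  0.5891   +0.953  -0.214  +2.958  -0.967


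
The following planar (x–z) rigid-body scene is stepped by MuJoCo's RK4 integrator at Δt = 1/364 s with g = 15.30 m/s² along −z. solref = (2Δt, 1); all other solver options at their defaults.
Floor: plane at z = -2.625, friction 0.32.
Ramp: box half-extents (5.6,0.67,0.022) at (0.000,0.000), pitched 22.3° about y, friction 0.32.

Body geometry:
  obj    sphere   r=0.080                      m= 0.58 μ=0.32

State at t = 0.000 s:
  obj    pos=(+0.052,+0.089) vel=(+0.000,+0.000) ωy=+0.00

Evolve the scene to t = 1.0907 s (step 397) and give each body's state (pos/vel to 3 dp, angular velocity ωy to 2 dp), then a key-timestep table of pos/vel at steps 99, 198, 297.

State at t = 1.0907 s:
  obj    pos=(+2.334,-0.847) vel=(+4.185,-1.716) ωy=+56.53

Key-timestep trajectory:
   step    t(s)  obj.x    obj.z    obj.vx   obj.vz 
     99  0.2720   +0.194  +0.031  +1.044  -0.428
    198  0.5440   +0.620  -0.144  +2.087  -0.856
    297  0.8159   +1.329  -0.435  +3.131  -1.284


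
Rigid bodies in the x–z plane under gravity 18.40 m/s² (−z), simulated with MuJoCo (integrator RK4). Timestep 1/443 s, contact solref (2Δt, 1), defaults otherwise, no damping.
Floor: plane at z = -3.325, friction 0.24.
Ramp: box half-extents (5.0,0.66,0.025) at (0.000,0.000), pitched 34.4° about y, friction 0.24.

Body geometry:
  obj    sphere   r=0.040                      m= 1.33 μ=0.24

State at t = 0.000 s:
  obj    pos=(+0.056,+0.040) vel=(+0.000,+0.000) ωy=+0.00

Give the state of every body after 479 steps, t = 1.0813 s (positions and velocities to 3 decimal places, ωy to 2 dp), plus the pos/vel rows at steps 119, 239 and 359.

State at t = 1.0813 s:
  obj    pos=(+3.638,-2.412) vel=(+6.625,-4.536) ωy=+200.69

Key-timestep trajectory:
   step    t(s)  obj.x    obj.z    obj.vx   obj.vz 
    119  0.2686   +0.277  -0.111  +1.646  -1.127
    239  0.5395   +0.948  -0.570  +3.306  -2.263
    359  0.8104   +2.068  -1.337  +4.965  -3.400


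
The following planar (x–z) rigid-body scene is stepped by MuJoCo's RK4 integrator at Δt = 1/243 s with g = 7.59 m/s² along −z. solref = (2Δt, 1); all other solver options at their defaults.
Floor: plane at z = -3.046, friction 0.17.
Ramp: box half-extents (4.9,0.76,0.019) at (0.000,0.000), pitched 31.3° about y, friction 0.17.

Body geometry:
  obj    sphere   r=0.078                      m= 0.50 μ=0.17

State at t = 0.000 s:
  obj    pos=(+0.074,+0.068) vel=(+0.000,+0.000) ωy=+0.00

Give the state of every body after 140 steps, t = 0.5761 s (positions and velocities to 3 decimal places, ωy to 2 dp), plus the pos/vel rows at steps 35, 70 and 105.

State at t = 0.5761 s:
  obj    pos=(+0.479,-0.177) vel=(+1.404,-0.845) ωy=+20.29

Key-timestep trajectory:
   step    t(s)  obj.x    obj.z    obj.vx   obj.vz 
     35  0.1440   +0.100  +0.053  +0.352  -0.215
     70  0.2881   +0.176  +0.007  +0.704  -0.423
    105  0.4321   +0.302  -0.070  +1.052  -0.638


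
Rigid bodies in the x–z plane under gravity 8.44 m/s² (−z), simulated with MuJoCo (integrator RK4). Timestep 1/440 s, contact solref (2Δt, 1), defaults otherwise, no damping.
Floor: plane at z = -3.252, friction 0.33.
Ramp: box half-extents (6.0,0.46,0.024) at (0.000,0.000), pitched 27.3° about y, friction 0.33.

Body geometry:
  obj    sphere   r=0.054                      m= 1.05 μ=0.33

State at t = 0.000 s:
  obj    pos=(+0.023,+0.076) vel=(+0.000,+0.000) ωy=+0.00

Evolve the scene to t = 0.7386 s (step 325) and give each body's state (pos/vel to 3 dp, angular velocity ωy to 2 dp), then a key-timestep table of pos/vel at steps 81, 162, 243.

State at t = 0.7386 s:
  obj    pos=(+0.693,-0.270) vel=(+1.815,-0.937) ωy=+37.82

Key-timestep trajectory:
   step    t(s)  obj.x    obj.z    obj.vx   obj.vz 
     81  0.1841   +0.065  +0.054  +0.452  -0.233
    162  0.3682   +0.190  -0.010  +0.905  -0.467
    243  0.5523   +0.398  -0.118  +1.357  -0.700


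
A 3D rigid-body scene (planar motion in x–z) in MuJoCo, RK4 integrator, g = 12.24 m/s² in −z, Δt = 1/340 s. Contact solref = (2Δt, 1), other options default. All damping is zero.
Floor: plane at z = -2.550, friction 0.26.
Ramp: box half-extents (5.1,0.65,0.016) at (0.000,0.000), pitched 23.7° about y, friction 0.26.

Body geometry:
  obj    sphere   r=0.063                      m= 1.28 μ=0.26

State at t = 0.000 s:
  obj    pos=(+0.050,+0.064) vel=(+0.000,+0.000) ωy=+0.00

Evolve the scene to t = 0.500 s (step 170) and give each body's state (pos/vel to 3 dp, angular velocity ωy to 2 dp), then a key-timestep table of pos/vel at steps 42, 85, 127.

State at t = 0.500 s:
  obj    pos=(+0.452,-0.112) vel=(+1.609,-0.706) ωy=+27.88

Key-timestep trajectory:
   step    t(s)  obj.x    obj.z    obj.vx   obj.vz 
     42  0.1235   +0.075  +0.053  +0.398  -0.175
     85  0.2500   +0.151  +0.020  +0.805  -0.353
    127  0.3735   +0.275  -0.034  +1.202  -0.528


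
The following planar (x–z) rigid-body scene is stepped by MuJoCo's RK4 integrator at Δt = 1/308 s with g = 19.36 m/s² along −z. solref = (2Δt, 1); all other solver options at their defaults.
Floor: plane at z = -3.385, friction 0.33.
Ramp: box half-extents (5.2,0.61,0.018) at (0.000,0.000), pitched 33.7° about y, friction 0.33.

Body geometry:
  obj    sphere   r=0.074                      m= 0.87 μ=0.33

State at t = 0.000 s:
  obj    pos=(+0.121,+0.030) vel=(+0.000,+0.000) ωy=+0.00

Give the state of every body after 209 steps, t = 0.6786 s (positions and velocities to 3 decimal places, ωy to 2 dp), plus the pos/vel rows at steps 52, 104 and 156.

State at t = 0.6786 s:
  obj    pos=(+1.591,-0.950) vel=(+4.332,-2.889) ωy=+70.34

Key-timestep trajectory:
   step    t(s)  obj.x    obj.z    obj.vx   obj.vz 
     52  0.1688   +0.212  -0.031  +1.078  -0.719
    104  0.3377   +0.485  -0.213  +2.156  -1.438
    156  0.5065   +0.940  -0.516  +3.233  -2.156


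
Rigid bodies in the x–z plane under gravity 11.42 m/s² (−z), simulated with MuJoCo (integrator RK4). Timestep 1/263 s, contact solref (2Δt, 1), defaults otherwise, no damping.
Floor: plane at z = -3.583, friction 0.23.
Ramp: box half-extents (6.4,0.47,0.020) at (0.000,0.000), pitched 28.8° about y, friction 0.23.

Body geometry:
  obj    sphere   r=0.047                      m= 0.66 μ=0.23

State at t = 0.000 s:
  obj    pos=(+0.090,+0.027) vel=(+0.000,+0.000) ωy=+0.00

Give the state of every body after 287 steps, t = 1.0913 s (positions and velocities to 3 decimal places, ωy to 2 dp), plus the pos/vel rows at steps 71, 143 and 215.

State at t = 1.0913 s:
  obj    pos=(+2.141,-1.100) vel=(+3.758,-2.066) ωy=+91.23

Key-timestep trajectory:
   step    t(s)  obj.x    obj.z    obj.vx   obj.vz 
     71  0.2700   +0.216  -0.042  +0.930  -0.511
    143  0.5437   +0.599  -0.253  +1.873  -1.029
    215  0.8175   +1.241  -0.606  +2.815  -1.548


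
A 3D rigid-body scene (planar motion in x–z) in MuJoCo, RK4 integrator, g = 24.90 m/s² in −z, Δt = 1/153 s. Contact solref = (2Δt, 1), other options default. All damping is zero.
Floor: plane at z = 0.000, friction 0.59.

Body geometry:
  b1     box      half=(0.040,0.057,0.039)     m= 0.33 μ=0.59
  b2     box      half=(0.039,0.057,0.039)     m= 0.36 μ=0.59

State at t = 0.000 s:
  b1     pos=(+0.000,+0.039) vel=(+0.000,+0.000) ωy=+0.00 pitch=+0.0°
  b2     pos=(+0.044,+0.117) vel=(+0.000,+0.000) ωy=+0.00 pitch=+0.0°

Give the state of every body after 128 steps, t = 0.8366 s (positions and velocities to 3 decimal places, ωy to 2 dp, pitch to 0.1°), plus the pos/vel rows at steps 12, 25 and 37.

State at t = 0.8366 s:
  b1     pos=(+0.000,+0.039) vel=(+0.000,+0.000) ωy=+0.00 pitch=+0.0°
  b2     pos=(+0.091,+0.039) vel=(+0.000,+0.000) ωy=+0.00 pitch=+90.0°

Key-timestep trajectory:
   step    t(s)  b1.x    b1.z    b1.vx   b1.vz   b2.x    b2.z    b2.vx   b2.vz 
     12  0.0784   +0.000  +0.039  -0.001  +0.002   +0.050  +0.116  +0.166  -0.036
     25  0.1634   +0.000  +0.039  +0.000  +0.001   +0.078  +0.091  +0.453  -0.887
     37  0.2418   +0.000  +0.039  +0.000  +0.000   +0.093  +0.036  -0.077  +0.167


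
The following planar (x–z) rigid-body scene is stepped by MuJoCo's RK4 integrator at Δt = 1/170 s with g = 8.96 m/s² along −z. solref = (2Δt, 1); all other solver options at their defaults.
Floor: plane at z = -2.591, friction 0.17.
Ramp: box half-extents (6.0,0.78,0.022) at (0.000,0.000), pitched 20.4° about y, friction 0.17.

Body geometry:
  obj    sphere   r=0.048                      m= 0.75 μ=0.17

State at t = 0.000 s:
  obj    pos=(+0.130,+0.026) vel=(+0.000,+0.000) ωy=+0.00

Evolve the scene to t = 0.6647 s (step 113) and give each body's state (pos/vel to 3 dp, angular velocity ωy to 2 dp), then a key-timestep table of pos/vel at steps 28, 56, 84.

State at t = 0.6647 s:
  obj    pos=(+0.592,-0.146) vel=(+1.390,-0.517) ωy=+30.88

Key-timestep trajectory:
   step    t(s)  obj.x    obj.z    obj.vx   obj.vz 
     28  0.1647   +0.158  +0.016  +0.345  -0.128
     56  0.3294   +0.244  -0.016  +0.689  -0.256
     84  0.4941   +0.385  -0.069  +1.033  -0.384


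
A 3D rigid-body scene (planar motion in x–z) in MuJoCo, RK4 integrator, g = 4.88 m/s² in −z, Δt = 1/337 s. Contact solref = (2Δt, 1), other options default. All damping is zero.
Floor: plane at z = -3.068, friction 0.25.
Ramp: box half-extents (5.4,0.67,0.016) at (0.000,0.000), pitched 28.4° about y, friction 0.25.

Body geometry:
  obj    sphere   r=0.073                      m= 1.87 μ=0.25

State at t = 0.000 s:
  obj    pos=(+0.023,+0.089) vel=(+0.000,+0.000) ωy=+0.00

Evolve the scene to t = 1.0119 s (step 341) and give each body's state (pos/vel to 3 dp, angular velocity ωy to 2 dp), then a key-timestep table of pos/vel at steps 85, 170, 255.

State at t = 1.0119 s:
  obj    pos=(+0.770,-0.315) vel=(+1.476,-0.798) ωy=+22.98

Key-timestep trajectory:
   step    t(s)  obj.x    obj.z    obj.vx   obj.vz 
     85  0.2522   +0.069  +0.064  +0.368  -0.199
    170  0.5045   +0.209  -0.012  +0.736  -0.398
    255  0.7567   +0.440  -0.137  +1.104  -0.597


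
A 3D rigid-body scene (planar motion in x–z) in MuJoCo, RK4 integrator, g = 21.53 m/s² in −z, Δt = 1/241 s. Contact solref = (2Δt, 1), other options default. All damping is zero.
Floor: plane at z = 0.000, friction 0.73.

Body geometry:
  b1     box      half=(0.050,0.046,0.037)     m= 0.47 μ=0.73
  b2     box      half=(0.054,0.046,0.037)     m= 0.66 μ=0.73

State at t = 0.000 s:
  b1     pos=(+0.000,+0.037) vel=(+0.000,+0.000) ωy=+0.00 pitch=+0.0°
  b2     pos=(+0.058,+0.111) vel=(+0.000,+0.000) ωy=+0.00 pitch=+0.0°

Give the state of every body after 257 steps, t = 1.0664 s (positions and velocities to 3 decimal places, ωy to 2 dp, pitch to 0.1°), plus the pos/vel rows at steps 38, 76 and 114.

State at t = 1.0664 s:
  b1     pos=(+0.000,+0.037) vel=(+0.000,+0.000) ωy=+0.00 pitch=+0.0°
  b2     pos=(+0.107,+0.054) vel=(+0.000,+0.000) ωy=+0.00 pitch=+90.0°

Key-timestep trajectory:
   step    t(s)  b1.x    b1.z    b1.vx   b1.vz   b2.x    b2.z    b2.vx   b2.vz 
     38  0.1577   +0.000  +0.037  +0.000  +0.000   +0.091  +0.076  +0.365  -1.015
     76  0.3154   +0.000  +0.037  +0.000  +0.000   +0.135  +0.065  +0.022  +0.003
    114  0.4730   +0.000  +0.037  +0.000  +0.000   +0.104  +0.054  -0.193  +0.155
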